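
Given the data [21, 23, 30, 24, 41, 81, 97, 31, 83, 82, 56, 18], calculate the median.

36

Step 1: Sort the data in ascending order: [18, 21, 23, 24, 30, 31, 41, 56, 81, 82, 83, 97]
Step 2: The number of values is n = 12.
Step 3: Since n is even, the median is the average of positions 6 and 7:
  Median = (31 + 41) / 2 = 36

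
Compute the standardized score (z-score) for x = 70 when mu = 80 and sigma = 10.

-1

Step 1: Recall the z-score formula: z = (x - mu) / sigma
Step 2: Substitute values: z = (70 - 80) / 10
Step 3: z = -10 / 10 = -1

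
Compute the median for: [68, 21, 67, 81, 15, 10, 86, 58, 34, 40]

49

Step 1: Sort the data in ascending order: [10, 15, 21, 34, 40, 58, 67, 68, 81, 86]
Step 2: The number of values is n = 10.
Step 3: Since n is even, the median is the average of positions 5 and 6:
  Median = (40 + 58) / 2 = 49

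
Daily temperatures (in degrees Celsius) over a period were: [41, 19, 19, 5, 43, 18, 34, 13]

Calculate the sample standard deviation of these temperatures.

13.7217

Step 1: Compute the mean: 24
Step 2: Sum of squared deviations from the mean: 1318
Step 3: Sample variance = 1318 / 7 = 188.2857
Step 4: Standard deviation = sqrt(188.2857) = 13.7217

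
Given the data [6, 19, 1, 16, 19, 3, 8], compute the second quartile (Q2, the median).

8

Step 1: Sort the data: [1, 3, 6, 8, 16, 19, 19]
Step 2: n = 7
Step 3: Q2 is the median. Since n is odd, it is the middle value at position 4: 8
Step 4: Q2 = 8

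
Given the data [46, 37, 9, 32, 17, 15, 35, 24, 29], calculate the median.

29

Step 1: Sort the data in ascending order: [9, 15, 17, 24, 29, 32, 35, 37, 46]
Step 2: The number of values is n = 9.
Step 3: Since n is odd, the median is the middle value at position 5: 29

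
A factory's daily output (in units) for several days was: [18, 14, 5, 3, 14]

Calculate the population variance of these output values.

33.36

Step 1: Compute the mean: (18 + 14 + 5 + 3 + 14) / 5 = 10.8
Step 2: Compute squared deviations from the mean:
  (18 - 10.8)^2 = 51.84
  (14 - 10.8)^2 = 10.24
  (5 - 10.8)^2 = 33.64
  (3 - 10.8)^2 = 60.84
  (14 - 10.8)^2 = 10.24
Step 3: Sum of squared deviations = 166.8
Step 4: Population variance = 166.8 / 5 = 33.36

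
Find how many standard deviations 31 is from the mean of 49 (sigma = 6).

-3

Step 1: Recall the z-score formula: z = (x - mu) / sigma
Step 2: Substitute values: z = (31 - 49) / 6
Step 3: z = -18 / 6 = -3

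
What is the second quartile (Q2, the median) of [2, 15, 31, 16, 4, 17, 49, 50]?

16.5

Step 1: Sort the data: [2, 4, 15, 16, 17, 31, 49, 50]
Step 2: n = 8
Step 3: Q2 is the median. Since n is even, it is the average of the values at positions 4 and 5:
  Q2 = (16 + 17) / 2 = 16.5
Step 4: Q2 = 16.5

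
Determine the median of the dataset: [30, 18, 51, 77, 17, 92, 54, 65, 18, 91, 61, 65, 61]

61

Step 1: Sort the data in ascending order: [17, 18, 18, 30, 51, 54, 61, 61, 65, 65, 77, 91, 92]
Step 2: The number of values is n = 13.
Step 3: Since n is odd, the median is the middle value at position 7: 61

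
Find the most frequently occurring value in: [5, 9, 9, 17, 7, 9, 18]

9

Step 1: Count the frequency of each value:
  5: appears 1 time(s)
  7: appears 1 time(s)
  9: appears 3 time(s)
  17: appears 1 time(s)
  18: appears 1 time(s)
Step 2: The value 9 appears most frequently (3 times).
Step 3: Mode = 9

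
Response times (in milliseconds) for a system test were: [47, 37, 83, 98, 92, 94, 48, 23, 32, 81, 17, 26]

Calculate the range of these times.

81

Step 1: Identify the maximum value: max = 98
Step 2: Identify the minimum value: min = 17
Step 3: Range = max - min = 98 - 17 = 81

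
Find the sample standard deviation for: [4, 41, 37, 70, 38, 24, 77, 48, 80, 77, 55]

24.4395

Step 1: Compute the mean: 50.0909
Step 2: Sum of squared deviations from the mean: 5972.9091
Step 3: Sample variance = 5972.9091 / 10 = 597.2909
Step 4: Standard deviation = sqrt(597.2909) = 24.4395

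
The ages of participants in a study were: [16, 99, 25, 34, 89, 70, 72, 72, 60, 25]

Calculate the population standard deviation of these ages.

27.6904

Step 1: Compute the mean: 56.2
Step 2: Sum of squared deviations from the mean: 7667.6
Step 3: Population variance = 7667.6 / 10 = 766.76
Step 4: Standard deviation = sqrt(766.76) = 27.6904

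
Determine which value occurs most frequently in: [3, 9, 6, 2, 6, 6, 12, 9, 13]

6

Step 1: Count the frequency of each value:
  2: appears 1 time(s)
  3: appears 1 time(s)
  6: appears 3 time(s)
  9: appears 2 time(s)
  12: appears 1 time(s)
  13: appears 1 time(s)
Step 2: The value 6 appears most frequently (3 times).
Step 3: Mode = 6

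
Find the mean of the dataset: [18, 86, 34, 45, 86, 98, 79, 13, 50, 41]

55

Step 1: Sum all values: 18 + 86 + 34 + 45 + 86 + 98 + 79 + 13 + 50 + 41 = 550
Step 2: Count the number of values: n = 10
Step 3: Mean = sum / n = 550 / 10 = 55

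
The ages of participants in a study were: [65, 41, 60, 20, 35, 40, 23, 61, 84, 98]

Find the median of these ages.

50.5

Step 1: Sort the data in ascending order: [20, 23, 35, 40, 41, 60, 61, 65, 84, 98]
Step 2: The number of values is n = 10.
Step 3: Since n is even, the median is the average of positions 5 and 6:
  Median = (41 + 60) / 2 = 50.5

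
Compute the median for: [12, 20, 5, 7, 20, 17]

14.5

Step 1: Sort the data in ascending order: [5, 7, 12, 17, 20, 20]
Step 2: The number of values is n = 6.
Step 3: Since n is even, the median is the average of positions 3 and 4:
  Median = (12 + 17) / 2 = 14.5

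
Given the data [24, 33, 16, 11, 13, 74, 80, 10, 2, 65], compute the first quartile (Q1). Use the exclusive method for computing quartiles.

10.75

Step 1: Sort the data: [2, 10, 11, 13, 16, 24, 33, 65, 74, 80]
Step 2: n = 10
Step 3: Using the exclusive quartile method:
  Q1 = 10.75
  Q2 (median) = 20
  Q3 = 67.25
  IQR = Q3 - Q1 = 67.25 - 10.75 = 56.5
Step 4: Q1 = 10.75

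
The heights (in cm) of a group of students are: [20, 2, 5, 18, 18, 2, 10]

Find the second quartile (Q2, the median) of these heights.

10

Step 1: Sort the data: [2, 2, 5, 10, 18, 18, 20]
Step 2: n = 7
Step 3: Q2 is the median. Since n is odd, it is the middle value at position 4: 10
Step 4: Q2 = 10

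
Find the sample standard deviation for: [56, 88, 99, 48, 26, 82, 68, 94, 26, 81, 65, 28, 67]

25.5649

Step 1: Compute the mean: 63.6923
Step 2: Sum of squared deviations from the mean: 7842.7692
Step 3: Sample variance = 7842.7692 / 12 = 653.5641
Step 4: Standard deviation = sqrt(653.5641) = 25.5649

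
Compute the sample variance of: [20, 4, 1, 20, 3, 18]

84.8

Step 1: Compute the mean: (20 + 4 + 1 + 20 + 3 + 18) / 6 = 11
Step 2: Compute squared deviations from the mean:
  (20 - 11)^2 = 81
  (4 - 11)^2 = 49
  (1 - 11)^2 = 100
  (20 - 11)^2 = 81
  (3 - 11)^2 = 64
  (18 - 11)^2 = 49
Step 3: Sum of squared deviations = 424
Step 4: Sample variance = 424 / 5 = 84.8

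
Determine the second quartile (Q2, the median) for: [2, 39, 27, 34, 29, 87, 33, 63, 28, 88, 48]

34

Step 1: Sort the data: [2, 27, 28, 29, 33, 34, 39, 48, 63, 87, 88]
Step 2: n = 11
Step 3: Q2 is the median. Since n is odd, it is the middle value at position 6: 34
Step 4: Q2 = 34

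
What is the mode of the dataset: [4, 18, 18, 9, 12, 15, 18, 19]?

18

Step 1: Count the frequency of each value:
  4: appears 1 time(s)
  9: appears 1 time(s)
  12: appears 1 time(s)
  15: appears 1 time(s)
  18: appears 3 time(s)
  19: appears 1 time(s)
Step 2: The value 18 appears most frequently (3 times).
Step 3: Mode = 18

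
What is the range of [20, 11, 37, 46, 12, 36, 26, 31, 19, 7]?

39

Step 1: Identify the maximum value: max = 46
Step 2: Identify the minimum value: min = 7
Step 3: Range = max - min = 46 - 7 = 39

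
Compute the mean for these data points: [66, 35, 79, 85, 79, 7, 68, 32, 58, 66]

57.5

Step 1: Sum all values: 66 + 35 + 79 + 85 + 79 + 7 + 68 + 32 + 58 + 66 = 575
Step 2: Count the number of values: n = 10
Step 3: Mean = sum / n = 575 / 10 = 57.5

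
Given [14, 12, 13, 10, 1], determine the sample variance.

27.5

Step 1: Compute the mean: (14 + 12 + 13 + 10 + 1) / 5 = 10
Step 2: Compute squared deviations from the mean:
  (14 - 10)^2 = 16
  (12 - 10)^2 = 4
  (13 - 10)^2 = 9
  (10 - 10)^2 = 0
  (1 - 10)^2 = 81
Step 3: Sum of squared deviations = 110
Step 4: Sample variance = 110 / 4 = 27.5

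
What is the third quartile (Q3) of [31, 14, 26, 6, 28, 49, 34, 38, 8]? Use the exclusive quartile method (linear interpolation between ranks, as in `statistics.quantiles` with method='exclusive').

36

Step 1: Sort the data: [6, 8, 14, 26, 28, 31, 34, 38, 49]
Step 2: n = 9
Step 3: Using the exclusive quartile method:
  Q1 = 11
  Q2 (median) = 28
  Q3 = 36
  IQR = Q3 - Q1 = 36 - 11 = 25
Step 4: Q3 = 36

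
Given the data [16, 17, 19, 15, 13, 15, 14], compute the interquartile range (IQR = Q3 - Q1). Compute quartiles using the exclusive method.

3

Step 1: Sort the data: [13, 14, 15, 15, 16, 17, 19]
Step 2: n = 7
Step 3: Using the exclusive quartile method:
  Q1 = 14
  Q2 (median) = 15
  Q3 = 17
  IQR = Q3 - Q1 = 17 - 14 = 3
Step 4: IQR = 3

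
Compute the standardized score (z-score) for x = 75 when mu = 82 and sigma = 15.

-0.4667

Step 1: Recall the z-score formula: z = (x - mu) / sigma
Step 2: Substitute values: z = (75 - 82) / 15
Step 3: z = -7 / 15 = -0.4667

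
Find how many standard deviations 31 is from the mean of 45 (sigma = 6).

-2.3333

Step 1: Recall the z-score formula: z = (x - mu) / sigma
Step 2: Substitute values: z = (31 - 45) / 6
Step 3: z = -14 / 6 = -2.3333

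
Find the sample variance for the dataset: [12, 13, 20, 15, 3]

38.3

Step 1: Compute the mean: (12 + 13 + 20 + 15 + 3) / 5 = 12.6
Step 2: Compute squared deviations from the mean:
  (12 - 12.6)^2 = 0.36
  (13 - 12.6)^2 = 0.16
  (20 - 12.6)^2 = 54.76
  (15 - 12.6)^2 = 5.76
  (3 - 12.6)^2 = 92.16
Step 3: Sum of squared deviations = 153.2
Step 4: Sample variance = 153.2 / 4 = 38.3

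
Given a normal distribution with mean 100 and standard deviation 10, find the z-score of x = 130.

3

Step 1: Recall the z-score formula: z = (x - mu) / sigma
Step 2: Substitute values: z = (130 - 100) / 10
Step 3: z = 30 / 10 = 3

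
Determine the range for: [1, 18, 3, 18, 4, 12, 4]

17

Step 1: Identify the maximum value: max = 18
Step 2: Identify the minimum value: min = 1
Step 3: Range = max - min = 18 - 1 = 17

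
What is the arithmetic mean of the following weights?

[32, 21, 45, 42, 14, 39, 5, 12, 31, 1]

24.2

Step 1: Sum all values: 32 + 21 + 45 + 42 + 14 + 39 + 5 + 12 + 31 + 1 = 242
Step 2: Count the number of values: n = 10
Step 3: Mean = sum / n = 242 / 10 = 24.2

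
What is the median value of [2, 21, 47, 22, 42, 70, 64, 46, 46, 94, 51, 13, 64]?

46

Step 1: Sort the data in ascending order: [2, 13, 21, 22, 42, 46, 46, 47, 51, 64, 64, 70, 94]
Step 2: The number of values is n = 13.
Step 3: Since n is odd, the median is the middle value at position 7: 46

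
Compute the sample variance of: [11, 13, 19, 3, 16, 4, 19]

43.4762

Step 1: Compute the mean: (11 + 13 + 19 + 3 + 16 + 4 + 19) / 7 = 12.1429
Step 2: Compute squared deviations from the mean:
  (11 - 12.1429)^2 = 1.3061
  (13 - 12.1429)^2 = 0.7347
  (19 - 12.1429)^2 = 47.0204
  (3 - 12.1429)^2 = 83.5918
  (16 - 12.1429)^2 = 14.8776
  (4 - 12.1429)^2 = 66.3061
  (19 - 12.1429)^2 = 47.0204
Step 3: Sum of squared deviations = 260.8571
Step 4: Sample variance = 260.8571 / 6 = 43.4762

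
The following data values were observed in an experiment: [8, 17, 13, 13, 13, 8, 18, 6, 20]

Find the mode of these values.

13

Step 1: Count the frequency of each value:
  6: appears 1 time(s)
  8: appears 2 time(s)
  13: appears 3 time(s)
  17: appears 1 time(s)
  18: appears 1 time(s)
  20: appears 1 time(s)
Step 2: The value 13 appears most frequently (3 times).
Step 3: Mode = 13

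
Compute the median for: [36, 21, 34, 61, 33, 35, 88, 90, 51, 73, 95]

51

Step 1: Sort the data in ascending order: [21, 33, 34, 35, 36, 51, 61, 73, 88, 90, 95]
Step 2: The number of values is n = 11.
Step 3: Since n is odd, the median is the middle value at position 6: 51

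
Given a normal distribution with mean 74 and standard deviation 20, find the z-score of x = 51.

-1.15

Step 1: Recall the z-score formula: z = (x - mu) / sigma
Step 2: Substitute values: z = (51 - 74) / 20
Step 3: z = -23 / 20 = -1.15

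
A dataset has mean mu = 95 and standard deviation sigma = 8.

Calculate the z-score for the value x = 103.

1

Step 1: Recall the z-score formula: z = (x - mu) / sigma
Step 2: Substitute values: z = (103 - 95) / 8
Step 3: z = 8 / 8 = 1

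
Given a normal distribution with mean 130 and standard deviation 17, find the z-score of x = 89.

-2.4118

Step 1: Recall the z-score formula: z = (x - mu) / sigma
Step 2: Substitute values: z = (89 - 130) / 17
Step 3: z = -41 / 17 = -2.4118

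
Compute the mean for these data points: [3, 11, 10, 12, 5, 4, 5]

7.1429

Step 1: Sum all values: 3 + 11 + 10 + 12 + 5 + 4 + 5 = 50
Step 2: Count the number of values: n = 7
Step 3: Mean = sum / n = 50 / 7 = 7.1429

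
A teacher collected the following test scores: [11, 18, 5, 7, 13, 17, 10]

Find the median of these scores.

11

Step 1: Sort the data in ascending order: [5, 7, 10, 11, 13, 17, 18]
Step 2: The number of values is n = 7.
Step 3: Since n is odd, the median is the middle value at position 4: 11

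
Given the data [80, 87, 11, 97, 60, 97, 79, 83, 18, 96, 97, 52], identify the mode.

97

Step 1: Count the frequency of each value:
  11: appears 1 time(s)
  18: appears 1 time(s)
  52: appears 1 time(s)
  60: appears 1 time(s)
  79: appears 1 time(s)
  80: appears 1 time(s)
  83: appears 1 time(s)
  87: appears 1 time(s)
  96: appears 1 time(s)
  97: appears 3 time(s)
Step 2: The value 97 appears most frequently (3 times).
Step 3: Mode = 97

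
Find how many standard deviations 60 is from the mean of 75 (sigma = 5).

-3

Step 1: Recall the z-score formula: z = (x - mu) / sigma
Step 2: Substitute values: z = (60 - 75) / 5
Step 3: z = -15 / 5 = -3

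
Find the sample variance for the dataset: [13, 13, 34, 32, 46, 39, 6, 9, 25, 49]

246.9333

Step 1: Compute the mean: (13 + 13 + 34 + 32 + 46 + 39 + 6 + 9 + 25 + 49) / 10 = 26.6
Step 2: Compute squared deviations from the mean:
  (13 - 26.6)^2 = 184.96
  (13 - 26.6)^2 = 184.96
  (34 - 26.6)^2 = 54.76
  (32 - 26.6)^2 = 29.16
  (46 - 26.6)^2 = 376.36
  (39 - 26.6)^2 = 153.76
  (6 - 26.6)^2 = 424.36
  (9 - 26.6)^2 = 309.76
  (25 - 26.6)^2 = 2.56
  (49 - 26.6)^2 = 501.76
Step 3: Sum of squared deviations = 2222.4
Step 4: Sample variance = 2222.4 / 9 = 246.9333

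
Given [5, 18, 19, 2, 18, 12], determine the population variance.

44.8889

Step 1: Compute the mean: (5 + 18 + 19 + 2 + 18 + 12) / 6 = 12.3333
Step 2: Compute squared deviations from the mean:
  (5 - 12.3333)^2 = 53.7778
  (18 - 12.3333)^2 = 32.1111
  (19 - 12.3333)^2 = 44.4444
  (2 - 12.3333)^2 = 106.7778
  (18 - 12.3333)^2 = 32.1111
  (12 - 12.3333)^2 = 0.1111
Step 3: Sum of squared deviations = 269.3333
Step 4: Population variance = 269.3333 / 6 = 44.8889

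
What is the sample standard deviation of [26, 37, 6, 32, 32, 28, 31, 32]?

9.4567

Step 1: Compute the mean: 28
Step 2: Sum of squared deviations from the mean: 626
Step 3: Sample variance = 626 / 7 = 89.4286
Step 4: Standard deviation = sqrt(89.4286) = 9.4567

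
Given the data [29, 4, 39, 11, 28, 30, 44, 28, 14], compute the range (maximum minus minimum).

40

Step 1: Identify the maximum value: max = 44
Step 2: Identify the minimum value: min = 4
Step 3: Range = max - min = 44 - 4 = 40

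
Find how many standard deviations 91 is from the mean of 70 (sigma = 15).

1.4

Step 1: Recall the z-score formula: z = (x - mu) / sigma
Step 2: Substitute values: z = (91 - 70) / 15
Step 3: z = 21 / 15 = 1.4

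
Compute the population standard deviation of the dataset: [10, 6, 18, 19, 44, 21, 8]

11.9164

Step 1: Compute the mean: 18
Step 2: Sum of squared deviations from the mean: 994
Step 3: Population variance = 994 / 7 = 142
Step 4: Standard deviation = sqrt(142) = 11.9164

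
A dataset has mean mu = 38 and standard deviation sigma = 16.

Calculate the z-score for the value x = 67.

1.8125

Step 1: Recall the z-score formula: z = (x - mu) / sigma
Step 2: Substitute values: z = (67 - 38) / 16
Step 3: z = 29 / 16 = 1.8125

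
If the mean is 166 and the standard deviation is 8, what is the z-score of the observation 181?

1.875

Step 1: Recall the z-score formula: z = (x - mu) / sigma
Step 2: Substitute values: z = (181 - 166) / 8
Step 3: z = 15 / 8 = 1.875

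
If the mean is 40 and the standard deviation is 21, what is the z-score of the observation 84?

2.0952

Step 1: Recall the z-score formula: z = (x - mu) / sigma
Step 2: Substitute values: z = (84 - 40) / 21
Step 3: z = 44 / 21 = 2.0952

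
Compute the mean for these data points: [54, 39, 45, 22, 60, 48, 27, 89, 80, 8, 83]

50.4545

Step 1: Sum all values: 54 + 39 + 45 + 22 + 60 + 48 + 27 + 89 + 80 + 8 + 83 = 555
Step 2: Count the number of values: n = 11
Step 3: Mean = sum / n = 555 / 11 = 50.4545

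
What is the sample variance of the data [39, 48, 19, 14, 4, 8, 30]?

268.8095

Step 1: Compute the mean: (39 + 48 + 19 + 14 + 4 + 8 + 30) / 7 = 23.1429
Step 2: Compute squared deviations from the mean:
  (39 - 23.1429)^2 = 251.449
  (48 - 23.1429)^2 = 617.8776
  (19 - 23.1429)^2 = 17.1633
  (14 - 23.1429)^2 = 83.5918
  (4 - 23.1429)^2 = 366.449
  (8 - 23.1429)^2 = 229.3061
  (30 - 23.1429)^2 = 47.0204
Step 3: Sum of squared deviations = 1612.8571
Step 4: Sample variance = 1612.8571 / 6 = 268.8095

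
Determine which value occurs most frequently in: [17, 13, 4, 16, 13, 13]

13

Step 1: Count the frequency of each value:
  4: appears 1 time(s)
  13: appears 3 time(s)
  16: appears 1 time(s)
  17: appears 1 time(s)
Step 2: The value 13 appears most frequently (3 times).
Step 3: Mode = 13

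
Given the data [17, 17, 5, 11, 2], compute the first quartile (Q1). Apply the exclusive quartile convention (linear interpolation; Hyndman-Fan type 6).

3.5

Step 1: Sort the data: [2, 5, 11, 17, 17]
Step 2: n = 5
Step 3: Using the exclusive quartile method:
  Q1 = 3.5
  Q2 (median) = 11
  Q3 = 17
  IQR = Q3 - Q1 = 17 - 3.5 = 13.5
Step 4: Q1 = 3.5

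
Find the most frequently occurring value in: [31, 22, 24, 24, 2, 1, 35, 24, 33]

24

Step 1: Count the frequency of each value:
  1: appears 1 time(s)
  2: appears 1 time(s)
  22: appears 1 time(s)
  24: appears 3 time(s)
  31: appears 1 time(s)
  33: appears 1 time(s)
  35: appears 1 time(s)
Step 2: The value 24 appears most frequently (3 times).
Step 3: Mode = 24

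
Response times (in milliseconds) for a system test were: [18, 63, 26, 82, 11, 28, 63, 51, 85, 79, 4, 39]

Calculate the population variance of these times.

754.5208

Step 1: Compute the mean: (18 + 63 + 26 + 82 + 11 + 28 + 63 + 51 + 85 + 79 + 4 + 39) / 12 = 45.75
Step 2: Compute squared deviations from the mean:
  (18 - 45.75)^2 = 770.0625
  (63 - 45.75)^2 = 297.5625
  (26 - 45.75)^2 = 390.0625
  (82 - 45.75)^2 = 1314.0625
  (11 - 45.75)^2 = 1207.5625
  (28 - 45.75)^2 = 315.0625
  (63 - 45.75)^2 = 297.5625
  (51 - 45.75)^2 = 27.5625
  (85 - 45.75)^2 = 1540.5625
  (79 - 45.75)^2 = 1105.5625
  (4 - 45.75)^2 = 1743.0625
  (39 - 45.75)^2 = 45.5625
Step 3: Sum of squared deviations = 9054.25
Step 4: Population variance = 9054.25 / 12 = 754.5208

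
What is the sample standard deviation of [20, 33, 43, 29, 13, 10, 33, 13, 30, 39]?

11.5955

Step 1: Compute the mean: 26.3
Step 2: Sum of squared deviations from the mean: 1210.1
Step 3: Sample variance = 1210.1 / 9 = 134.4556
Step 4: Standard deviation = sqrt(134.4556) = 11.5955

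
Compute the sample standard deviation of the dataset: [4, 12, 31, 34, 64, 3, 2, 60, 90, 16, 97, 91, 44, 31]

33.9493

Step 1: Compute the mean: 41.3571
Step 2: Sum of squared deviations from the mean: 14983.2143
Step 3: Sample variance = 14983.2143 / 13 = 1152.5549
Step 4: Standard deviation = sqrt(1152.5549) = 33.9493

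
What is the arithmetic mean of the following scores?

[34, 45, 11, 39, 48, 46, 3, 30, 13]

29.8889

Step 1: Sum all values: 34 + 45 + 11 + 39 + 48 + 46 + 3 + 30 + 13 = 269
Step 2: Count the number of values: n = 9
Step 3: Mean = sum / n = 269 / 9 = 29.8889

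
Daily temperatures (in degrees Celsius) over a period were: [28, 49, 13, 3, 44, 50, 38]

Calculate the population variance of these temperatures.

287.2653

Step 1: Compute the mean: (28 + 49 + 13 + 3 + 44 + 50 + 38) / 7 = 32.1429
Step 2: Compute squared deviations from the mean:
  (28 - 32.1429)^2 = 17.1633
  (49 - 32.1429)^2 = 284.1633
  (13 - 32.1429)^2 = 366.449
  (3 - 32.1429)^2 = 849.3061
  (44 - 32.1429)^2 = 140.5918
  (50 - 32.1429)^2 = 318.8776
  (38 - 32.1429)^2 = 34.3061
Step 3: Sum of squared deviations = 2010.8571
Step 4: Population variance = 2010.8571 / 7 = 287.2653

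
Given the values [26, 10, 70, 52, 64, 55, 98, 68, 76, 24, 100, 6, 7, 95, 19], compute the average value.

51.3333

Step 1: Sum all values: 26 + 10 + 70 + 52 + 64 + 55 + 98 + 68 + 76 + 24 + 100 + 6 + 7 + 95 + 19 = 770
Step 2: Count the number of values: n = 15
Step 3: Mean = sum / n = 770 / 15 = 51.3333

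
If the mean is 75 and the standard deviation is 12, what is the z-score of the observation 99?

2

Step 1: Recall the z-score formula: z = (x - mu) / sigma
Step 2: Substitute values: z = (99 - 75) / 12
Step 3: z = 24 / 12 = 2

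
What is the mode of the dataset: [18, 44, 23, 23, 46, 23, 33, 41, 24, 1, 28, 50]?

23

Step 1: Count the frequency of each value:
  1: appears 1 time(s)
  18: appears 1 time(s)
  23: appears 3 time(s)
  24: appears 1 time(s)
  28: appears 1 time(s)
  33: appears 1 time(s)
  41: appears 1 time(s)
  44: appears 1 time(s)
  46: appears 1 time(s)
  50: appears 1 time(s)
Step 2: The value 23 appears most frequently (3 times).
Step 3: Mode = 23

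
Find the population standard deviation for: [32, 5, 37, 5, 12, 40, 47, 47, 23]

15.9869

Step 1: Compute the mean: 27.5556
Step 2: Sum of squared deviations from the mean: 2300.2222
Step 3: Population variance = 2300.2222 / 9 = 255.5802
Step 4: Standard deviation = sqrt(255.5802) = 15.9869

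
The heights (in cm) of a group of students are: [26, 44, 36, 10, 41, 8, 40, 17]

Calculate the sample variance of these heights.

211.6429

Step 1: Compute the mean: (26 + 44 + 36 + 10 + 41 + 8 + 40 + 17) / 8 = 27.75
Step 2: Compute squared deviations from the mean:
  (26 - 27.75)^2 = 3.0625
  (44 - 27.75)^2 = 264.0625
  (36 - 27.75)^2 = 68.0625
  (10 - 27.75)^2 = 315.0625
  (41 - 27.75)^2 = 175.5625
  (8 - 27.75)^2 = 390.0625
  (40 - 27.75)^2 = 150.0625
  (17 - 27.75)^2 = 115.5625
Step 3: Sum of squared deviations = 1481.5
Step 4: Sample variance = 1481.5 / 7 = 211.6429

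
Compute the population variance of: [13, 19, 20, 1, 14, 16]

39.1389

Step 1: Compute the mean: (13 + 19 + 20 + 1 + 14 + 16) / 6 = 13.8333
Step 2: Compute squared deviations from the mean:
  (13 - 13.8333)^2 = 0.6944
  (19 - 13.8333)^2 = 26.6944
  (20 - 13.8333)^2 = 38.0278
  (1 - 13.8333)^2 = 164.6944
  (14 - 13.8333)^2 = 0.0278
  (16 - 13.8333)^2 = 4.6944
Step 3: Sum of squared deviations = 234.8333
Step 4: Population variance = 234.8333 / 6 = 39.1389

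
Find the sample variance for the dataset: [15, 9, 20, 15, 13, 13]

12.9667

Step 1: Compute the mean: (15 + 9 + 20 + 15 + 13 + 13) / 6 = 14.1667
Step 2: Compute squared deviations from the mean:
  (15 - 14.1667)^2 = 0.6944
  (9 - 14.1667)^2 = 26.6944
  (20 - 14.1667)^2 = 34.0278
  (15 - 14.1667)^2 = 0.6944
  (13 - 14.1667)^2 = 1.3611
  (13 - 14.1667)^2 = 1.3611
Step 3: Sum of squared deviations = 64.8333
Step 4: Sample variance = 64.8333 / 5 = 12.9667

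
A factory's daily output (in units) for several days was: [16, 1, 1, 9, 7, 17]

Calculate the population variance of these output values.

40.5833

Step 1: Compute the mean: (16 + 1 + 1 + 9 + 7 + 17) / 6 = 8.5
Step 2: Compute squared deviations from the mean:
  (16 - 8.5)^2 = 56.25
  (1 - 8.5)^2 = 56.25
  (1 - 8.5)^2 = 56.25
  (9 - 8.5)^2 = 0.25
  (7 - 8.5)^2 = 2.25
  (17 - 8.5)^2 = 72.25
Step 3: Sum of squared deviations = 243.5
Step 4: Population variance = 243.5 / 6 = 40.5833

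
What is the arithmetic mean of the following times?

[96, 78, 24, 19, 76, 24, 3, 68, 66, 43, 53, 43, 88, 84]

54.6429

Step 1: Sum all values: 96 + 78 + 24 + 19 + 76 + 24 + 3 + 68 + 66 + 43 + 53 + 43 + 88 + 84 = 765
Step 2: Count the number of values: n = 14
Step 3: Mean = sum / n = 765 / 14 = 54.6429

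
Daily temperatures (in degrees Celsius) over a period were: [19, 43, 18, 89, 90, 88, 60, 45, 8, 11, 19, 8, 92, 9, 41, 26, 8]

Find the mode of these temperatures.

8

Step 1: Count the frequency of each value:
  8: appears 3 time(s)
  9: appears 1 time(s)
  11: appears 1 time(s)
  18: appears 1 time(s)
  19: appears 2 time(s)
  26: appears 1 time(s)
  41: appears 1 time(s)
  43: appears 1 time(s)
  45: appears 1 time(s)
  60: appears 1 time(s)
  88: appears 1 time(s)
  89: appears 1 time(s)
  90: appears 1 time(s)
  92: appears 1 time(s)
Step 2: The value 8 appears most frequently (3 times).
Step 3: Mode = 8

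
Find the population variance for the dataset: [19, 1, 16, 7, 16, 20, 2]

55.6735

Step 1: Compute the mean: (19 + 1 + 16 + 7 + 16 + 20 + 2) / 7 = 11.5714
Step 2: Compute squared deviations from the mean:
  (19 - 11.5714)^2 = 55.1837
  (1 - 11.5714)^2 = 111.7551
  (16 - 11.5714)^2 = 19.6122
  (7 - 11.5714)^2 = 20.898
  (16 - 11.5714)^2 = 19.6122
  (20 - 11.5714)^2 = 71.0408
  (2 - 11.5714)^2 = 91.6122
Step 3: Sum of squared deviations = 389.7143
Step 4: Population variance = 389.7143 / 7 = 55.6735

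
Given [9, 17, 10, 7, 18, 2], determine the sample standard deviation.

6.091

Step 1: Compute the mean: 10.5
Step 2: Sum of squared deviations from the mean: 185.5
Step 3: Sample variance = 185.5 / 5 = 37.1
Step 4: Standard deviation = sqrt(37.1) = 6.091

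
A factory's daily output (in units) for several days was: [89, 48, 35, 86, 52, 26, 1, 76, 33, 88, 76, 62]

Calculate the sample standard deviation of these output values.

28.3228

Step 1: Compute the mean: 56
Step 2: Sum of squared deviations from the mean: 8824
Step 3: Sample variance = 8824 / 11 = 802.1818
Step 4: Standard deviation = sqrt(802.1818) = 28.3228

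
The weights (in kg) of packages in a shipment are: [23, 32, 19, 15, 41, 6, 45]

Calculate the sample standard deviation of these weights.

14.1472

Step 1: Compute the mean: 25.8571
Step 2: Sum of squared deviations from the mean: 1200.8571
Step 3: Sample variance = 1200.8571 / 6 = 200.1429
Step 4: Standard deviation = sqrt(200.1429) = 14.1472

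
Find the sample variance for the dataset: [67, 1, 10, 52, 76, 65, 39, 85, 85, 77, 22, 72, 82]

854.7564

Step 1: Compute the mean: (67 + 1 + 10 + 52 + 76 + 65 + 39 + 85 + 85 + 77 + 22 + 72 + 82) / 13 = 56.3846
Step 2: Compute squared deviations from the mean:
  (67 - 56.3846)^2 = 112.6864
  (1 - 56.3846)^2 = 3067.4556
  (10 - 56.3846)^2 = 2151.5325
  (52 - 56.3846)^2 = 19.2249
  (76 - 56.3846)^2 = 384.7633
  (65 - 56.3846)^2 = 74.2249
  (39 - 56.3846)^2 = 302.2249
  (85 - 56.3846)^2 = 818.8402
  (85 - 56.3846)^2 = 818.8402
  (77 - 56.3846)^2 = 424.9941
  (22 - 56.3846)^2 = 1182.3018
  (72 - 56.3846)^2 = 243.8402
  (82 - 56.3846)^2 = 656.1479
Step 3: Sum of squared deviations = 10257.0769
Step 4: Sample variance = 10257.0769 / 12 = 854.7564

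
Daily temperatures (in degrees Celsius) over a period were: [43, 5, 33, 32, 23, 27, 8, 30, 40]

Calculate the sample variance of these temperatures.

169.4444

Step 1: Compute the mean: (43 + 5 + 33 + 32 + 23 + 27 + 8 + 30 + 40) / 9 = 26.7778
Step 2: Compute squared deviations from the mean:
  (43 - 26.7778)^2 = 263.1605
  (5 - 26.7778)^2 = 474.2716
  (33 - 26.7778)^2 = 38.716
  (32 - 26.7778)^2 = 27.2716
  (23 - 26.7778)^2 = 14.2716
  (27 - 26.7778)^2 = 0.0494
  (8 - 26.7778)^2 = 352.6049
  (30 - 26.7778)^2 = 10.3827
  (40 - 26.7778)^2 = 174.8272
Step 3: Sum of squared deviations = 1355.5556
Step 4: Sample variance = 1355.5556 / 8 = 169.4444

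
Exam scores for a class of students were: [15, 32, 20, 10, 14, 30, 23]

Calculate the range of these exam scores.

22

Step 1: Identify the maximum value: max = 32
Step 2: Identify the minimum value: min = 10
Step 3: Range = max - min = 32 - 10 = 22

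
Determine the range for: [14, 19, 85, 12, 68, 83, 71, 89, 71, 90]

78

Step 1: Identify the maximum value: max = 90
Step 2: Identify the minimum value: min = 12
Step 3: Range = max - min = 90 - 12 = 78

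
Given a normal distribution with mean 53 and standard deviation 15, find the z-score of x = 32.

-1.4

Step 1: Recall the z-score formula: z = (x - mu) / sigma
Step 2: Substitute values: z = (32 - 53) / 15
Step 3: z = -21 / 15 = -1.4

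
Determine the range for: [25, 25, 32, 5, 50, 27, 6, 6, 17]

45

Step 1: Identify the maximum value: max = 50
Step 2: Identify the minimum value: min = 5
Step 3: Range = max - min = 50 - 5 = 45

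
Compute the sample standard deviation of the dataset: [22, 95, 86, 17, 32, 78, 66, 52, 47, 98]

29.8331

Step 1: Compute the mean: 59.3
Step 2: Sum of squared deviations from the mean: 8010.1
Step 3: Sample variance = 8010.1 / 9 = 890.0111
Step 4: Standard deviation = sqrt(890.0111) = 29.8331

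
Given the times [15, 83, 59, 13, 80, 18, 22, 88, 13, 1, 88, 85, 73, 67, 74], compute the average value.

51.9333

Step 1: Sum all values: 15 + 83 + 59 + 13 + 80 + 18 + 22 + 88 + 13 + 1 + 88 + 85 + 73 + 67 + 74 = 779
Step 2: Count the number of values: n = 15
Step 3: Mean = sum / n = 779 / 15 = 51.9333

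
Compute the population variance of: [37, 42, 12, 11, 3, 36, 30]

203.6735

Step 1: Compute the mean: (37 + 42 + 12 + 11 + 3 + 36 + 30) / 7 = 24.4286
Step 2: Compute squared deviations from the mean:
  (37 - 24.4286)^2 = 158.0408
  (42 - 24.4286)^2 = 308.7551
  (12 - 24.4286)^2 = 154.4694
  (11 - 24.4286)^2 = 180.3265
  (3 - 24.4286)^2 = 459.1837
  (36 - 24.4286)^2 = 133.898
  (30 - 24.4286)^2 = 31.0408
Step 3: Sum of squared deviations = 1425.7143
Step 4: Population variance = 1425.7143 / 7 = 203.6735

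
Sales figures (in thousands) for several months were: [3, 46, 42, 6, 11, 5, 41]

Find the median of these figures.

11

Step 1: Sort the data in ascending order: [3, 5, 6, 11, 41, 42, 46]
Step 2: The number of values is n = 7.
Step 3: Since n is odd, the median is the middle value at position 4: 11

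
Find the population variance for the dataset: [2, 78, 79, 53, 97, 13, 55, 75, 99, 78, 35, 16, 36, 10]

1034.2653

Step 1: Compute the mean: (2 + 78 + 79 + 53 + 97 + 13 + 55 + 75 + 99 + 78 + 35 + 16 + 36 + 10) / 14 = 51.8571
Step 2: Compute squared deviations from the mean:
  (2 - 51.8571)^2 = 2485.7347
  (78 - 51.8571)^2 = 683.449
  (79 - 51.8571)^2 = 736.7347
  (53 - 51.8571)^2 = 1.3061
  (97 - 51.8571)^2 = 2037.8776
  (13 - 51.8571)^2 = 1509.8776
  (55 - 51.8571)^2 = 9.8776
  (75 - 51.8571)^2 = 535.5918
  (99 - 51.8571)^2 = 2222.449
  (78 - 51.8571)^2 = 683.449
  (35 - 51.8571)^2 = 284.1633
  (16 - 51.8571)^2 = 1285.7347
  (36 - 51.8571)^2 = 251.449
  (10 - 51.8571)^2 = 1752.0204
Step 3: Sum of squared deviations = 14479.7143
Step 4: Population variance = 14479.7143 / 14 = 1034.2653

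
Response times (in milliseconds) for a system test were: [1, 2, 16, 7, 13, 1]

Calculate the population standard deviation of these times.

5.9628

Step 1: Compute the mean: 6.6667
Step 2: Sum of squared deviations from the mean: 213.3333
Step 3: Population variance = 213.3333 / 6 = 35.5556
Step 4: Standard deviation = sqrt(35.5556) = 5.9628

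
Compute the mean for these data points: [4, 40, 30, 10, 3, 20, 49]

22.2857

Step 1: Sum all values: 4 + 40 + 30 + 10 + 3 + 20 + 49 = 156
Step 2: Count the number of values: n = 7
Step 3: Mean = sum / n = 156 / 7 = 22.2857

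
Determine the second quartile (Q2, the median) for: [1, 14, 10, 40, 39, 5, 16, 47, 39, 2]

15

Step 1: Sort the data: [1, 2, 5, 10, 14, 16, 39, 39, 40, 47]
Step 2: n = 10
Step 3: Q2 is the median. Since n is even, it is the average of the values at positions 5 and 6:
  Q2 = (14 + 16) / 2 = 15
Step 4: Q2 = 15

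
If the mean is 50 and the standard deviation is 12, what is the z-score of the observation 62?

1

Step 1: Recall the z-score formula: z = (x - mu) / sigma
Step 2: Substitute values: z = (62 - 50) / 12
Step 3: z = 12 / 12 = 1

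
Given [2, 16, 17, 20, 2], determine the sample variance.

75.8

Step 1: Compute the mean: (2 + 16 + 17 + 20 + 2) / 5 = 11.4
Step 2: Compute squared deviations from the mean:
  (2 - 11.4)^2 = 88.36
  (16 - 11.4)^2 = 21.16
  (17 - 11.4)^2 = 31.36
  (20 - 11.4)^2 = 73.96
  (2 - 11.4)^2 = 88.36
Step 3: Sum of squared deviations = 303.2
Step 4: Sample variance = 303.2 / 4 = 75.8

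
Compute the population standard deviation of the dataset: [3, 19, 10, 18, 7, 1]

6.8718

Step 1: Compute the mean: 9.6667
Step 2: Sum of squared deviations from the mean: 283.3333
Step 3: Population variance = 283.3333 / 6 = 47.2222
Step 4: Standard deviation = sqrt(47.2222) = 6.8718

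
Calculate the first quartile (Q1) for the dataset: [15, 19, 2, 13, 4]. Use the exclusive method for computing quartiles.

3

Step 1: Sort the data: [2, 4, 13, 15, 19]
Step 2: n = 5
Step 3: Using the exclusive quartile method:
  Q1 = 3
  Q2 (median) = 13
  Q3 = 17
  IQR = Q3 - Q1 = 17 - 3 = 14
Step 4: Q1 = 3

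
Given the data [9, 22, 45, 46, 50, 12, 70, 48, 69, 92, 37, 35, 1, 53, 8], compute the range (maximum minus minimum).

91

Step 1: Identify the maximum value: max = 92
Step 2: Identify the minimum value: min = 1
Step 3: Range = max - min = 92 - 1 = 91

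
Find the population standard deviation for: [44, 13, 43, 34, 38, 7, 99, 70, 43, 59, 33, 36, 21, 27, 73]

23.3971

Step 1: Compute the mean: 42.6667
Step 2: Sum of squared deviations from the mean: 8211.3333
Step 3: Population variance = 8211.3333 / 15 = 547.4222
Step 4: Standard deviation = sqrt(547.4222) = 23.3971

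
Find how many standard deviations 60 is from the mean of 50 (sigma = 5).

2

Step 1: Recall the z-score formula: z = (x - mu) / sigma
Step 2: Substitute values: z = (60 - 50) / 5
Step 3: z = 10 / 5 = 2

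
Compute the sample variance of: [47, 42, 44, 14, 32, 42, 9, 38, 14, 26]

200.4

Step 1: Compute the mean: (47 + 42 + 44 + 14 + 32 + 42 + 9 + 38 + 14 + 26) / 10 = 30.8
Step 2: Compute squared deviations from the mean:
  (47 - 30.8)^2 = 262.44
  (42 - 30.8)^2 = 125.44
  (44 - 30.8)^2 = 174.24
  (14 - 30.8)^2 = 282.24
  (32 - 30.8)^2 = 1.44
  (42 - 30.8)^2 = 125.44
  (9 - 30.8)^2 = 475.24
  (38 - 30.8)^2 = 51.84
  (14 - 30.8)^2 = 282.24
  (26 - 30.8)^2 = 23.04
Step 3: Sum of squared deviations = 1803.6
Step 4: Sample variance = 1803.6 / 9 = 200.4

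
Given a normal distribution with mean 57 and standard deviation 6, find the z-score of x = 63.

1

Step 1: Recall the z-score formula: z = (x - mu) / sigma
Step 2: Substitute values: z = (63 - 57) / 6
Step 3: z = 6 / 6 = 1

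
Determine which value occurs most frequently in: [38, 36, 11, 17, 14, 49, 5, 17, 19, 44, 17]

17

Step 1: Count the frequency of each value:
  5: appears 1 time(s)
  11: appears 1 time(s)
  14: appears 1 time(s)
  17: appears 3 time(s)
  19: appears 1 time(s)
  36: appears 1 time(s)
  38: appears 1 time(s)
  44: appears 1 time(s)
  49: appears 1 time(s)
Step 2: The value 17 appears most frequently (3 times).
Step 3: Mode = 17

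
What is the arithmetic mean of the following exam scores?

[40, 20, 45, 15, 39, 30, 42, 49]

35

Step 1: Sum all values: 40 + 20 + 45 + 15 + 39 + 30 + 42 + 49 = 280
Step 2: Count the number of values: n = 8
Step 3: Mean = sum / n = 280 / 8 = 35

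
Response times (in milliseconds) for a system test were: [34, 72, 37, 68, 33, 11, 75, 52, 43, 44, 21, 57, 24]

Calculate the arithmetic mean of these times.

43.9231

Step 1: Sum all values: 34 + 72 + 37 + 68 + 33 + 11 + 75 + 52 + 43 + 44 + 21 + 57 + 24 = 571
Step 2: Count the number of values: n = 13
Step 3: Mean = sum / n = 571 / 13 = 43.9231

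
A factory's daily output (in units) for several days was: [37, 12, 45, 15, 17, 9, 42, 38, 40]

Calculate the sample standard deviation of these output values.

14.6458

Step 1: Compute the mean: 28.3333
Step 2: Sum of squared deviations from the mean: 1716
Step 3: Sample variance = 1716 / 8 = 214.5
Step 4: Standard deviation = sqrt(214.5) = 14.6458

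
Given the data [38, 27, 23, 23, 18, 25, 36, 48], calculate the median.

26

Step 1: Sort the data in ascending order: [18, 23, 23, 25, 27, 36, 38, 48]
Step 2: The number of values is n = 8.
Step 3: Since n is even, the median is the average of positions 4 and 5:
  Median = (25 + 27) / 2 = 26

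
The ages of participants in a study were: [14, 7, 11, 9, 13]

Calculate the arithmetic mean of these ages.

10.8

Step 1: Sum all values: 14 + 7 + 11 + 9 + 13 = 54
Step 2: Count the number of values: n = 5
Step 3: Mean = sum / n = 54 / 5 = 10.8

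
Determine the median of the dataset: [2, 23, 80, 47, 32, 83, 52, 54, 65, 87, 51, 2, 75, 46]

51.5

Step 1: Sort the data in ascending order: [2, 2, 23, 32, 46, 47, 51, 52, 54, 65, 75, 80, 83, 87]
Step 2: The number of values is n = 14.
Step 3: Since n is even, the median is the average of positions 7 and 8:
  Median = (51 + 52) / 2 = 51.5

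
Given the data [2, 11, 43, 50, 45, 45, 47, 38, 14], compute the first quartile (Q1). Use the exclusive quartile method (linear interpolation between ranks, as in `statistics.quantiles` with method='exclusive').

12.5

Step 1: Sort the data: [2, 11, 14, 38, 43, 45, 45, 47, 50]
Step 2: n = 9
Step 3: Using the exclusive quartile method:
  Q1 = 12.5
  Q2 (median) = 43
  Q3 = 46
  IQR = Q3 - Q1 = 46 - 12.5 = 33.5
Step 4: Q1 = 12.5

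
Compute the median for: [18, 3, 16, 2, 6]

6

Step 1: Sort the data in ascending order: [2, 3, 6, 16, 18]
Step 2: The number of values is n = 5.
Step 3: Since n is odd, the median is the middle value at position 3: 6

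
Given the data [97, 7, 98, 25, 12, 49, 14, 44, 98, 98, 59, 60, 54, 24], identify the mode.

98

Step 1: Count the frequency of each value:
  7: appears 1 time(s)
  12: appears 1 time(s)
  14: appears 1 time(s)
  24: appears 1 time(s)
  25: appears 1 time(s)
  44: appears 1 time(s)
  49: appears 1 time(s)
  54: appears 1 time(s)
  59: appears 1 time(s)
  60: appears 1 time(s)
  97: appears 1 time(s)
  98: appears 3 time(s)
Step 2: The value 98 appears most frequently (3 times).
Step 3: Mode = 98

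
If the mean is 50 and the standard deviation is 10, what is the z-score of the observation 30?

-2

Step 1: Recall the z-score formula: z = (x - mu) / sigma
Step 2: Substitute values: z = (30 - 50) / 10
Step 3: z = -20 / 10 = -2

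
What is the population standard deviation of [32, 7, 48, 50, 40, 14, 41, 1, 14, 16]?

17.0003

Step 1: Compute the mean: 26.3
Step 2: Sum of squared deviations from the mean: 2890.1
Step 3: Population variance = 2890.1 / 10 = 289.01
Step 4: Standard deviation = sqrt(289.01) = 17.0003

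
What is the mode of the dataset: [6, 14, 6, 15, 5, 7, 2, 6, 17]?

6

Step 1: Count the frequency of each value:
  2: appears 1 time(s)
  5: appears 1 time(s)
  6: appears 3 time(s)
  7: appears 1 time(s)
  14: appears 1 time(s)
  15: appears 1 time(s)
  17: appears 1 time(s)
Step 2: The value 6 appears most frequently (3 times).
Step 3: Mode = 6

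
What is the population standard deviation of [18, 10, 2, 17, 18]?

6.261

Step 1: Compute the mean: 13
Step 2: Sum of squared deviations from the mean: 196
Step 3: Population variance = 196 / 5 = 39.2
Step 4: Standard deviation = sqrt(39.2) = 6.261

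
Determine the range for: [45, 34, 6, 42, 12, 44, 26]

39

Step 1: Identify the maximum value: max = 45
Step 2: Identify the minimum value: min = 6
Step 3: Range = max - min = 45 - 6 = 39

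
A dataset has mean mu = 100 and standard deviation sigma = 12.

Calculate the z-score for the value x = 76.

-2

Step 1: Recall the z-score formula: z = (x - mu) / sigma
Step 2: Substitute values: z = (76 - 100) / 12
Step 3: z = -24 / 12 = -2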